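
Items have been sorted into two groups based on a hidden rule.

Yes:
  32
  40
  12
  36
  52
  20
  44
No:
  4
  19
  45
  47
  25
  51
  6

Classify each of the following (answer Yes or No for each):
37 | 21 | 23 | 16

No, No, No, Yes

A rule that fits every label: even AND at least 12 — true of each 'Yes' example, false of each 'No' one.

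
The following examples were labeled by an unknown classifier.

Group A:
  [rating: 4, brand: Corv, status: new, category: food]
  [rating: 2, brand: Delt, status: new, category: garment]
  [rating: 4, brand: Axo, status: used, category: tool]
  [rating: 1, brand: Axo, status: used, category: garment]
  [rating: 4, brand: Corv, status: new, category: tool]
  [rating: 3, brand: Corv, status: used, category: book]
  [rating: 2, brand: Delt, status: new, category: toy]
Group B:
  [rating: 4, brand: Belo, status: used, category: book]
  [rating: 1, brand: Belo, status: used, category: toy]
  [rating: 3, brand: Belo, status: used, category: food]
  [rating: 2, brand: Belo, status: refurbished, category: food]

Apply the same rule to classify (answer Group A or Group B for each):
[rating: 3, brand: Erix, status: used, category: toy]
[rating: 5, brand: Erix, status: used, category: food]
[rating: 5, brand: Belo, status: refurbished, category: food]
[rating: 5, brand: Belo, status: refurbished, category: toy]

The classifier is using: brand is not Belo.
[rating: 3, brand: Erix, status: used, category: toy] → brand is Erix → Group A. [rating: 5, brand: Erix, status: used, category: food] → brand is Erix → Group A. [rating: 5, brand: Belo, status: refurbished, category: food] → brand is Belo → Group B. [rating: 5, brand: Belo, status: refurbished, category: toy] → brand is Belo → Group B.

Group A, Group A, Group B, Group B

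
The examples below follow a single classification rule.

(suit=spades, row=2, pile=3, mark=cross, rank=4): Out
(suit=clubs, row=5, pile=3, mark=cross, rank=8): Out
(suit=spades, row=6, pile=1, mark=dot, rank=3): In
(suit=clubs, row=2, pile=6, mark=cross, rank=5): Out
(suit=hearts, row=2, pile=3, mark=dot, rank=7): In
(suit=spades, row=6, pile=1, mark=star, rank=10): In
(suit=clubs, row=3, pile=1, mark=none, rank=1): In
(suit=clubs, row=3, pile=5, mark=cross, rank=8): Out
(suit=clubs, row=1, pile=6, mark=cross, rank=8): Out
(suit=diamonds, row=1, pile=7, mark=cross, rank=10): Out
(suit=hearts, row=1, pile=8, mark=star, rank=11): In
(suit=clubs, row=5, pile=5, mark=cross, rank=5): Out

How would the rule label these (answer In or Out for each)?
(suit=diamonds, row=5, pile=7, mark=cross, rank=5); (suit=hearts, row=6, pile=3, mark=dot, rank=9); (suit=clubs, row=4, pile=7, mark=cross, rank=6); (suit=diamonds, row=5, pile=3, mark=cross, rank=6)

Out, In, Out, Out

One predicate separates the groups cleanly: mark is not cross.
(suit=diamonds, row=5, pile=7, mark=cross, rank=5): Out (mark is cross).
(suit=hearts, row=6, pile=3, mark=dot, rank=9): In (mark is dot).
(suit=clubs, row=4, pile=7, mark=cross, rank=6): Out (mark is cross).
(suit=diamonds, row=5, pile=3, mark=cross, rank=6): Out (mark is cross).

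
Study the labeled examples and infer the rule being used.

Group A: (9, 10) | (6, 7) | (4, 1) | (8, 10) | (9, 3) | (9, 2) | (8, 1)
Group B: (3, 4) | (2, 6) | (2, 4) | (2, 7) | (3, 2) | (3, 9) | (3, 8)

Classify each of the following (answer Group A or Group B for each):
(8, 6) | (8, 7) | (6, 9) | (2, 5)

Every 'Group A' example satisfies: first ≥ 4. None of the 'Group B' examples do.

Group A, Group A, Group A, Group B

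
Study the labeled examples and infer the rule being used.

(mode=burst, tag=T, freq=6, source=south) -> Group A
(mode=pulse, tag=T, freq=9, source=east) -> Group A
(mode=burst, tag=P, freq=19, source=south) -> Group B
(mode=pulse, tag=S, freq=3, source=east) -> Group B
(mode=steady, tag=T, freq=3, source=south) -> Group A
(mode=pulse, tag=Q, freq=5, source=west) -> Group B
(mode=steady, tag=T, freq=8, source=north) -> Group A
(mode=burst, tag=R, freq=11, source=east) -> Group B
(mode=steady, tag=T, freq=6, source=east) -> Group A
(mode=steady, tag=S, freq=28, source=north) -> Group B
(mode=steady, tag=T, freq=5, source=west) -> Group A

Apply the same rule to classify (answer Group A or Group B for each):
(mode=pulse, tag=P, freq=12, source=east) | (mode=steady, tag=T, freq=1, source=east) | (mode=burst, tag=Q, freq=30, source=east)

Group B, Group A, Group B

The common property of the 'Group A' items is: tag is T. No 'Group B' item has it.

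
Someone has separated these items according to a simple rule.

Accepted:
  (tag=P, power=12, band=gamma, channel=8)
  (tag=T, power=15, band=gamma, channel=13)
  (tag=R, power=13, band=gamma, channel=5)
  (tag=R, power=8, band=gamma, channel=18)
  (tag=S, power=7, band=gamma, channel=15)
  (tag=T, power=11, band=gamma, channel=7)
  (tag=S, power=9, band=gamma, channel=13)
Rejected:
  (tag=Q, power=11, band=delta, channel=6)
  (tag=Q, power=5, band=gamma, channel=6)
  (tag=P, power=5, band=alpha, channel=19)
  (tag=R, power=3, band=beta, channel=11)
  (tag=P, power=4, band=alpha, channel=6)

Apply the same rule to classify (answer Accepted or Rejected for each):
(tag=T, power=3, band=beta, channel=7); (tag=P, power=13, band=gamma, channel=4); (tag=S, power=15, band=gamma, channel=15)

Rejected, Accepted, Accepted

The pattern is that an item is 'Accepted' exactly when: band is gamma AND power ≥ 7.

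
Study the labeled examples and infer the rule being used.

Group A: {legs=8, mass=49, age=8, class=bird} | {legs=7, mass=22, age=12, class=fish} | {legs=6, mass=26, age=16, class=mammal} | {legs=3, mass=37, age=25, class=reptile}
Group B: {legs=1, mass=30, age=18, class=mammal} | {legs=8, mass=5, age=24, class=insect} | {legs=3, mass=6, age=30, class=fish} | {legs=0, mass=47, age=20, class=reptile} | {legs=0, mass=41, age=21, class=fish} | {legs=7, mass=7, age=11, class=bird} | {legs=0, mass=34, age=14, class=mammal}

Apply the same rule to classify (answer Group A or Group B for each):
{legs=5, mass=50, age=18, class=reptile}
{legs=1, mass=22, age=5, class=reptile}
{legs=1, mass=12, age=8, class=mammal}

One predicate separates the groups cleanly: legs ≥ 3 AND mass ≥ 22.
{legs=5, mass=50, age=18, class=reptile}: legs = 5, mass = 50, has this property → Group A. {legs=1, mass=22, age=5, class=reptile}: legs = 1, mass = 22, doesn't match → Group B. {legs=1, mass=12, age=8, class=mammal}: legs = 1, mass = 12, doesn't match → Group B.

Group A, Group B, Group B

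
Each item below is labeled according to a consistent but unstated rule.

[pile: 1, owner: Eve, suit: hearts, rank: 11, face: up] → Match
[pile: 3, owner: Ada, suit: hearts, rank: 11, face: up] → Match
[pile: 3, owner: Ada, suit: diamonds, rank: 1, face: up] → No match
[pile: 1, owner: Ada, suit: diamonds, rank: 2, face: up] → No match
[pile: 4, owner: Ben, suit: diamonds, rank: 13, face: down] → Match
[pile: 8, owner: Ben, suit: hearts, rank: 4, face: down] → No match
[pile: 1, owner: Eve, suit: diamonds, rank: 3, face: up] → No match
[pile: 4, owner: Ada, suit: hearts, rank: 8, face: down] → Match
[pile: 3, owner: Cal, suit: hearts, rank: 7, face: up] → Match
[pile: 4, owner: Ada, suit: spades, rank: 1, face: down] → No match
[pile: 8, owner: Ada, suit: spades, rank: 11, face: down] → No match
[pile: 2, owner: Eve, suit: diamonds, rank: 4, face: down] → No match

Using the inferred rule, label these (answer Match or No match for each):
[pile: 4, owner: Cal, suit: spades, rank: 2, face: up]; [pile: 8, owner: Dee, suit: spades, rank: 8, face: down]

No match, No match

The classifier is using: rank ≥ 7 AND pile ≤ 4.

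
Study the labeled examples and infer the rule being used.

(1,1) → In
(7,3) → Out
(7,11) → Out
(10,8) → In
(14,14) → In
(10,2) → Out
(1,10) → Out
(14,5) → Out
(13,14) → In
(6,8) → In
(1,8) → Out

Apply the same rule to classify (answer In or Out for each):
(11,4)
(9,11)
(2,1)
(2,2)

One predicate separates the groups cleanly: |first − second| ≤ 2.
(11,4) — |11−4| = 7, hence Out. (9,11) — |9−11| = 2, hence In. (2,1) — |2−1| = 1, hence In. (2,2) — |2−2| = 0, hence In.

Out, In, In, In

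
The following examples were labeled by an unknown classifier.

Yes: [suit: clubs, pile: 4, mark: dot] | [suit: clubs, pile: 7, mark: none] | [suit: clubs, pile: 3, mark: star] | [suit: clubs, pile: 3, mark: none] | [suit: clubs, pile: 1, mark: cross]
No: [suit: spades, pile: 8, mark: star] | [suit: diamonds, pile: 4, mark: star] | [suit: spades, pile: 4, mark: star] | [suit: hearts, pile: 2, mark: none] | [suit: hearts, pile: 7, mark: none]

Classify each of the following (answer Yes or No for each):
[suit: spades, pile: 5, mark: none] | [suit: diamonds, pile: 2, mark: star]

The common property of the 'Yes' items is: suit is clubs. No 'No' item has it.
[suit: spades, pile: 5, mark: none]: suit is spades — doesn't qualify, so No. [suit: diamonds, pile: 2, mark: star]: suit is diamonds — doesn't qualify, so No.

No, No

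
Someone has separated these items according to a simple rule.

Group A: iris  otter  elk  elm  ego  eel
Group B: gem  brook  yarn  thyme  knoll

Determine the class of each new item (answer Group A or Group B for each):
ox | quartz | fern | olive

Group A, Group B, Group B, Group A

Rule: starts with a vowel. This holds for each 'Group A' example and fails for each 'Group B' one.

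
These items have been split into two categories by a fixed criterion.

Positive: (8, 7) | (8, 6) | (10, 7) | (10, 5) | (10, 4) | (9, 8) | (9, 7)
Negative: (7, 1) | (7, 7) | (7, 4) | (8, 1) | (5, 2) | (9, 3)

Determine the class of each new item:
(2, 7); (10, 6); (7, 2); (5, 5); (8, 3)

Negative, Positive, Negative, Negative, Negative

One predicate separates the groups cleanly: first > second AND sum ≥ 14.
(2, 7): 2 < 7, 2+7 = 9, does not pass → Negative.
(10, 6): 10 > 6, 10+6 = 16, passes → Positive.
(7, 2): 7 > 2, 7+2 = 9, does not pass → Negative.
(5, 5): 5 = 5, 5+5 = 10, does not pass → Negative.
(8, 3): 8 > 3, 8+3 = 11, does not pass → Negative.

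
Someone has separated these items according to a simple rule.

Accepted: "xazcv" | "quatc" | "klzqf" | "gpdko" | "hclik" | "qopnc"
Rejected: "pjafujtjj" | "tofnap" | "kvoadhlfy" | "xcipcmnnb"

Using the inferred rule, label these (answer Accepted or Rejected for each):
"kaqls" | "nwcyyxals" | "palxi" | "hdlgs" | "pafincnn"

Rule: length 5. This holds for each 'Accepted' example and fails for each 'Rejected' one.
"kaqls" — length 5, hence Accepted.
"nwcyyxals" — length 9, hence Rejected.
"palxi" — length 5, hence Accepted.
"hdlgs" — length 5, hence Accepted.
"pafincnn" — length 8, hence Rejected.

Accepted, Rejected, Accepted, Accepted, Rejected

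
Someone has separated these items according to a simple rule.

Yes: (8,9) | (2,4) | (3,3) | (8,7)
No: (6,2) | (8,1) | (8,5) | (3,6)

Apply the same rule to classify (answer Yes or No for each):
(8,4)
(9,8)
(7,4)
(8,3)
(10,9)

No, Yes, No, No, Yes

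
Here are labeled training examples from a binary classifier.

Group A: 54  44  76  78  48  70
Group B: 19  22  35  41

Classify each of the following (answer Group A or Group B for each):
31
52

Group B, Group A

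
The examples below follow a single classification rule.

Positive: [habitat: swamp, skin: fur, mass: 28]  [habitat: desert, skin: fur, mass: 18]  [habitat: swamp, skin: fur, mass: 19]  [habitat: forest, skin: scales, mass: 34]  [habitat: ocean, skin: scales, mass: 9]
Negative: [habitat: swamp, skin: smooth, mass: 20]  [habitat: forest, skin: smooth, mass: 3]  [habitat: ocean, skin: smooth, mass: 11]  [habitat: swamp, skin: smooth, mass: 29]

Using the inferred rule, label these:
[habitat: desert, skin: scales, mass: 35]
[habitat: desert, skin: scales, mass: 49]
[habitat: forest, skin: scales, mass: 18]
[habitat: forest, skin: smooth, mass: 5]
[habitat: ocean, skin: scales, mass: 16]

Positive, Positive, Positive, Negative, Positive

The rule appears to be: skin is not smooth.
[habitat: desert, skin: scales, mass: 35]: Positive (skin is scales). [habitat: desert, skin: scales, mass: 49]: Positive (skin is scales). [habitat: forest, skin: scales, mass: 18]: Positive (skin is scales). [habitat: forest, skin: smooth, mass: 5]: Negative (skin is smooth). [habitat: ocean, skin: scales, mass: 16]: Positive (skin is scales).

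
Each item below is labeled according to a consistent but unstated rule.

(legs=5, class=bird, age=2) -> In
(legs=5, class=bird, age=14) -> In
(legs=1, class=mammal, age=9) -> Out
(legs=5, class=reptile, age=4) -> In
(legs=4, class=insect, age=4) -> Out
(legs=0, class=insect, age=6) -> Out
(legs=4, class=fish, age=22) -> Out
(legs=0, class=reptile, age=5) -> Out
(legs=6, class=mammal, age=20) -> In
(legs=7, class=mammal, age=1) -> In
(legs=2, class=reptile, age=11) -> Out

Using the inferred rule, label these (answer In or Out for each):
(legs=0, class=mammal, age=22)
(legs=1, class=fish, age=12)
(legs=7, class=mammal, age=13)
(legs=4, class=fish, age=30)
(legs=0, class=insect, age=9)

The pattern is that an item is 'In' exactly when: legs ≥ 5.
(legs=0, class=mammal, age=22): legs = 0, fails the rule → Out.
(legs=1, class=fish, age=12): legs = 1, fails the rule → Out.
(legs=7, class=mammal, age=13): legs = 7, has this property → In.
(legs=4, class=fish, age=30): legs = 4, fails the rule → Out.
(legs=0, class=insect, age=9): legs = 0, fails the rule → Out.

Out, Out, In, Out, Out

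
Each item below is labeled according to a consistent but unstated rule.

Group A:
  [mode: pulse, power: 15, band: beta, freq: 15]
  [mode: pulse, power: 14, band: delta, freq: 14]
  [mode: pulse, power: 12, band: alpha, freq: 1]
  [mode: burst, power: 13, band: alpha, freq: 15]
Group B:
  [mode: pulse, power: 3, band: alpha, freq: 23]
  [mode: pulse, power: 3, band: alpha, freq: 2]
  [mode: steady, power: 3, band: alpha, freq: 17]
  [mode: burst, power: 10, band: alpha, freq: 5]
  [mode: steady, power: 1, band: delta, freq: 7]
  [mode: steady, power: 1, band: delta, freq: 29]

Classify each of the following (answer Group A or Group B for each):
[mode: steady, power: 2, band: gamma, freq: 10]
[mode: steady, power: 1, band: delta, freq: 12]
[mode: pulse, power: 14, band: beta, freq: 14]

The classifier is using: power ≥ 12.

Group B, Group B, Group A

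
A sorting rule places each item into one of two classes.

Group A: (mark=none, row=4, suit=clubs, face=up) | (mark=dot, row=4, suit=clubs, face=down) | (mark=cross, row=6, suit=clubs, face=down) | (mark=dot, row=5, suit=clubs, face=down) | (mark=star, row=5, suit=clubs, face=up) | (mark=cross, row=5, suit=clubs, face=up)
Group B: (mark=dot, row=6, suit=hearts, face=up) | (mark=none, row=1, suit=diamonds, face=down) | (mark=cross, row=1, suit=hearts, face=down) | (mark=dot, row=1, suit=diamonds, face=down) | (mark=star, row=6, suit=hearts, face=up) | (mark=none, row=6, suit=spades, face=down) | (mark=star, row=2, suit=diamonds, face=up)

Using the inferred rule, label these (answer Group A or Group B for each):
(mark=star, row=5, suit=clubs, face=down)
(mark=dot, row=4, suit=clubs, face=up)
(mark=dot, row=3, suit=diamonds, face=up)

'Group A' ⟺ suit is clubs.
(mark=star, row=5, suit=clubs, face=down): suit is clubs — meets the rule, so Group A.
(mark=dot, row=4, suit=clubs, face=up): suit is clubs — meets the rule, so Group A.
(mark=dot, row=3, suit=diamonds, face=up): suit is diamonds — lacks this property, so Group B.

Group A, Group A, Group B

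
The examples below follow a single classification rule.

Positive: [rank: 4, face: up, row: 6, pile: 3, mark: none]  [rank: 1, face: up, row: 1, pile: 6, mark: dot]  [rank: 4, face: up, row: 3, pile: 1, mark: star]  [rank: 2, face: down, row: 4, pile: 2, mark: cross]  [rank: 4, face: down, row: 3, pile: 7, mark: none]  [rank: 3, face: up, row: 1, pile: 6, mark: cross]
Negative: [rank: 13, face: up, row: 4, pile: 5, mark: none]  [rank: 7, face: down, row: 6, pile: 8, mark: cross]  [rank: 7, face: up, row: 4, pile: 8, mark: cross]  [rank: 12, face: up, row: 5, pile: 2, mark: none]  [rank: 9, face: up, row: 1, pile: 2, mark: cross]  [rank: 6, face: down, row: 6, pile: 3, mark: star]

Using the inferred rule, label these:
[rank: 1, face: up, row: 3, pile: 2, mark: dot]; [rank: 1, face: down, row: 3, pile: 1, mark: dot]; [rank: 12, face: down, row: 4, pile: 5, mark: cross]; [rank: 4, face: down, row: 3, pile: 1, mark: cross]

Positive, Positive, Negative, Positive

'Positive' ⟺ rank ≤ 4.
[rank: 1, face: up, row: 3, pile: 2, mark: dot] → rank = 1 → Positive. [rank: 1, face: down, row: 3, pile: 1, mark: dot] → rank = 1 → Positive. [rank: 12, face: down, row: 4, pile: 5, mark: cross] → rank = 12 → Negative. [rank: 4, face: down, row: 3, pile: 1, mark: cross] → rank = 4 → Positive.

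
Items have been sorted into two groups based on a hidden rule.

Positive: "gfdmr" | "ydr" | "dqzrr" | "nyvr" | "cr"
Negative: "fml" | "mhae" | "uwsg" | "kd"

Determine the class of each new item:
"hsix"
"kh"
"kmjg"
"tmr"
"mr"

Negative, Negative, Negative, Positive, Positive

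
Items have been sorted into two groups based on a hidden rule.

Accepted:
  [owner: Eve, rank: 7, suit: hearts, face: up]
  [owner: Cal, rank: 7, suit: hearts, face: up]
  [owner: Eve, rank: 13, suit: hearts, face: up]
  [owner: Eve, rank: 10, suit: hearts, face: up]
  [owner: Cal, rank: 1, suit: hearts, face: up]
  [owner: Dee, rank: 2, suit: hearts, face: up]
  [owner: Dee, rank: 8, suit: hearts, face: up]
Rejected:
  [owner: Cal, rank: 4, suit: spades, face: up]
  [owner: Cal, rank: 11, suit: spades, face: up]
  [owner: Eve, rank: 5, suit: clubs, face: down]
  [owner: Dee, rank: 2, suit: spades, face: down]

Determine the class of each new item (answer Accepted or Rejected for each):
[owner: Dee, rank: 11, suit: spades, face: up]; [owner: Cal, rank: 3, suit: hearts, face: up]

A rule that fits every label: suit is hearts — true of each 'Accepted' example, false of each 'Rejected' one.
[owner: Dee, rank: 11, suit: spades, face: up]: Rejected (suit is spades).
[owner: Cal, rank: 3, suit: hearts, face: up]: Accepted (suit is hearts).

Rejected, Accepted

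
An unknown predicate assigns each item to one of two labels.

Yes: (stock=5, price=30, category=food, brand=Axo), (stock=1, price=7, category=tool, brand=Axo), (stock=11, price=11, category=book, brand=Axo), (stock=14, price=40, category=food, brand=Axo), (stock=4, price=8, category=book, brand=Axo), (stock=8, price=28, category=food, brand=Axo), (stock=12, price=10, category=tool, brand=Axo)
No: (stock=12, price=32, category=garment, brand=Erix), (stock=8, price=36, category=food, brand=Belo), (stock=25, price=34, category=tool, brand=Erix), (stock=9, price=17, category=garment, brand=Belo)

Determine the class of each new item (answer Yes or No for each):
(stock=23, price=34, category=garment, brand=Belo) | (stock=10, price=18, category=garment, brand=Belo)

The common property of the 'Yes' items is: brand is Axo. No 'No' item has it.
(stock=23, price=34, category=garment, brand=Belo) — brand is Belo, hence No.
(stock=10, price=18, category=garment, brand=Belo) — brand is Belo, hence No.

No, No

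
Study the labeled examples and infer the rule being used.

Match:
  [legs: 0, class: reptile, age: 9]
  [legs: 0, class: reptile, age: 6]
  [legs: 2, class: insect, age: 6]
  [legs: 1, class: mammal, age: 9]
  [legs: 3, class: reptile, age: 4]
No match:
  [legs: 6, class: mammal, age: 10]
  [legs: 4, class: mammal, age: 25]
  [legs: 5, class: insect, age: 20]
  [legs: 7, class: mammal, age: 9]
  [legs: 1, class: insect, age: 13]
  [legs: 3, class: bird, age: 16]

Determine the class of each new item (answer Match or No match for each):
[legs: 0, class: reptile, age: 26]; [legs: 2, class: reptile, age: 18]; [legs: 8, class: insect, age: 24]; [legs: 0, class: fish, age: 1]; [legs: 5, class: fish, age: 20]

All 'Match' examples share one property — legs ≤ 3 AND age ≤ 9 — and every 'No match' example lacks it.
No match: [legs: 0, class: reptile, age: 26], since legs = 0, age = 26. No match: [legs: 2, class: reptile, age: 18], since legs = 2, age = 18. No match: [legs: 8, class: insect, age: 24], since legs = 8, age = 24. Match: [legs: 0, class: fish, age: 1], since legs = 0, age = 1. No match: [legs: 5, class: fish, age: 20], since legs = 5, age = 20.

No match, No match, No match, Match, No match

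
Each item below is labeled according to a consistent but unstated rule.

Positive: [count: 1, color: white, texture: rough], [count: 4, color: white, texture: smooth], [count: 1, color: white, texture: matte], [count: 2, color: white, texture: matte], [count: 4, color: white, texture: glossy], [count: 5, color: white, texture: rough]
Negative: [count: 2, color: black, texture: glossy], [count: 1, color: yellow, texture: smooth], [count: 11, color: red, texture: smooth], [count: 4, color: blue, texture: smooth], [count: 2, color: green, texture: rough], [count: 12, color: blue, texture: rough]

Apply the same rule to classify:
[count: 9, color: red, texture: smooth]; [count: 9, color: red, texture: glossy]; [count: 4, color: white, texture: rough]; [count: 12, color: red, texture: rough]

The distinguishing property — color is white — holds for all the 'Positive' cases and none of the 'Negative' cases.
Negative: [count: 9, color: red, texture: smooth], since color is red. Negative: [count: 9, color: red, texture: glossy], since color is red. Positive: [count: 4, color: white, texture: rough], since color is white. Negative: [count: 12, color: red, texture: rough], since color is red.

Negative, Negative, Positive, Negative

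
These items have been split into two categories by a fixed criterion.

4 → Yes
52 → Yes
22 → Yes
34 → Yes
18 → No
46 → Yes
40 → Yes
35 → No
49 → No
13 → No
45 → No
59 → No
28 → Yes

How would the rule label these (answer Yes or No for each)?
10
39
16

The pattern is that an item is 'Yes' exactly when: ≡ 4 (mod 6).
10 — 10 mod 6 = 4, hence Yes.
39 — 39 mod 6 = 3, hence No.
16 — 16 mod 6 = 4, hence Yes.

Yes, No, Yes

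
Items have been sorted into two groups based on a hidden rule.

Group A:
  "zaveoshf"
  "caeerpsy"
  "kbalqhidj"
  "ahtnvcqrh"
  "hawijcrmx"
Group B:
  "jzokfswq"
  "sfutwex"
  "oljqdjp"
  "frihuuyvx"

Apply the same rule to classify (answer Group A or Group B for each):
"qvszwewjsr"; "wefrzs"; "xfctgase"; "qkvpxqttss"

Group B, Group B, Group A, Group B

A rule that fits every label: contains 'a' — true of each 'Group A' example, false of each 'Group B' one.
"qvszwewjsr": Group B (no 'a'). "wefrzs": Group B (no 'a'). "xfctgase": Group A (has 'a'). "qkvpxqttss": Group B (no 'a').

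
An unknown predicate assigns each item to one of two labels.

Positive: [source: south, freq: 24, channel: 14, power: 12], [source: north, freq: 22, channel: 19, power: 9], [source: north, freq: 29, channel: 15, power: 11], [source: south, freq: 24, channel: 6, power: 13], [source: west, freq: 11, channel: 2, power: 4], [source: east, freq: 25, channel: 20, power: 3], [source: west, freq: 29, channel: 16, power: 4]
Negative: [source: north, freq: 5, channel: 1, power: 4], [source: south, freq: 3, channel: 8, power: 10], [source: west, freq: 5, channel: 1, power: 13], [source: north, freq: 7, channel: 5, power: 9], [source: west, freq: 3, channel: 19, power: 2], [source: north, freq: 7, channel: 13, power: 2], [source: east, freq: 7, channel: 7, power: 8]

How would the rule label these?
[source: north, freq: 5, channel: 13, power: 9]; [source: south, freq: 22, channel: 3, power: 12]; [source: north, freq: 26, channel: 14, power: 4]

Negative, Positive, Positive

One predicate separates the groups cleanly: freq ≥ 11.
[source: north, freq: 5, channel: 13, power: 9]: Negative (freq = 5).
[source: south, freq: 22, channel: 3, power: 12]: Positive (freq = 22).
[source: north, freq: 26, channel: 14, power: 4]: Positive (freq = 26).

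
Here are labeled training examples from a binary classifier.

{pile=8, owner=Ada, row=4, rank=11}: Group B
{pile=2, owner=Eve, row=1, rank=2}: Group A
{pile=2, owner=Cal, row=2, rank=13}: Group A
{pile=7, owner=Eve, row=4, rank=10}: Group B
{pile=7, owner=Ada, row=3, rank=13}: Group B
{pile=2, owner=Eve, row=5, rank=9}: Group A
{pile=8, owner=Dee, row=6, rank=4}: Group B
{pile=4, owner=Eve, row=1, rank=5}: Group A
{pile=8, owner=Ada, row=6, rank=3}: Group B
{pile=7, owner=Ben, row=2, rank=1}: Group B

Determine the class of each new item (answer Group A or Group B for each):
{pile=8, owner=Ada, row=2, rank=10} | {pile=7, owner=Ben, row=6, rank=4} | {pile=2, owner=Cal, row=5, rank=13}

The distinguishing property — pile ≤ 4 — holds for all the 'Group A' cases and none of the 'Group B' cases.
Group B: {pile=8, owner=Ada, row=2, rank=10}, since pile = 8. Group B: {pile=7, owner=Ben, row=6, rank=4}, since pile = 7. Group A: {pile=2, owner=Cal, row=5, rank=13}, since pile = 2.

Group B, Group B, Group A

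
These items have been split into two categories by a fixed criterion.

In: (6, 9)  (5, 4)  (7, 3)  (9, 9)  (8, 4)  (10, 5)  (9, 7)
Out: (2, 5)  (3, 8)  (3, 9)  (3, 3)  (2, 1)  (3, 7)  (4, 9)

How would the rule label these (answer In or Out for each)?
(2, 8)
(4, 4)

One predicate separates the groups cleanly: first ≥ 5.
(2, 8) — first 2, hence Out.
(4, 4) — first 4, hence Out.

Out, Out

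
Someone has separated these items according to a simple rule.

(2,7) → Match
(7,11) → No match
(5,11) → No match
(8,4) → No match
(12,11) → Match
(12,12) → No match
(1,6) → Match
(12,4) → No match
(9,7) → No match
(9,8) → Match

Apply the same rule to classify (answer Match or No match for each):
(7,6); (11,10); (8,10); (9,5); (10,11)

Match, Match, No match, No match, Match

Checking candidate rules against both groups, what survives is: sum is odd.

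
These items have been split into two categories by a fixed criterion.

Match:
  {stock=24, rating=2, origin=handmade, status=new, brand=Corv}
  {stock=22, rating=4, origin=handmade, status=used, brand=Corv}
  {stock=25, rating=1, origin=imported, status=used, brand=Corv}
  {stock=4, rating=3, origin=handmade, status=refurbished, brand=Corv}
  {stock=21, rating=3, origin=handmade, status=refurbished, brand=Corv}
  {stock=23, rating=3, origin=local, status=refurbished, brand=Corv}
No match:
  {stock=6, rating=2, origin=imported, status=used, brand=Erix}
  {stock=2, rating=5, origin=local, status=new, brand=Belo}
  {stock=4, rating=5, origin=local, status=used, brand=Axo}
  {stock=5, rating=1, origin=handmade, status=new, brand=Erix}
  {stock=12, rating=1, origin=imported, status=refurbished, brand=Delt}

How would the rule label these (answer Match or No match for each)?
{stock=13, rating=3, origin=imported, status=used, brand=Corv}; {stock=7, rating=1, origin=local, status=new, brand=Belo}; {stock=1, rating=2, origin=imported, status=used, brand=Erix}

Match, No match, No match

Looking at the examples, the only property every 'Match' case has and every 'No match' case lacks is: brand is Corv.
Match: {stock=13, rating=3, origin=imported, status=used, brand=Corv}, since brand is Corv.
No match: {stock=7, rating=1, origin=local, status=new, brand=Belo}, since brand is Belo.
No match: {stock=1, rating=2, origin=imported, status=used, brand=Erix}, since brand is Erix.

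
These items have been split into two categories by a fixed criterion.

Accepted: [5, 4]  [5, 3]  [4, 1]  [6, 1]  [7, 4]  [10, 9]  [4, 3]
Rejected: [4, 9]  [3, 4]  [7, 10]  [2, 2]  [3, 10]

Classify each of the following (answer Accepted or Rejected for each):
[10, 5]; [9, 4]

Accepted, Accepted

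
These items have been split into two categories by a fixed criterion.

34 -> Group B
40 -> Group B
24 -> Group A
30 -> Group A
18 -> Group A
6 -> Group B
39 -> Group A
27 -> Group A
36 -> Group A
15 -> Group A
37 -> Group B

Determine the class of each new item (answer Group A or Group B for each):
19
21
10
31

The simplest hypothesis consistent with all the labels is: multiple of 3 AND at least 15.
19: Group B (19 = 3·6 + 1, 19 ≥ 15).
21: Group A (21 = 3·7, 21 ≥ 15).
10: Group B (10 = 3·3 + 1, 10 < 15).
31: Group B (31 = 3·10 + 1, 31 ≥ 15).

Group B, Group A, Group B, Group B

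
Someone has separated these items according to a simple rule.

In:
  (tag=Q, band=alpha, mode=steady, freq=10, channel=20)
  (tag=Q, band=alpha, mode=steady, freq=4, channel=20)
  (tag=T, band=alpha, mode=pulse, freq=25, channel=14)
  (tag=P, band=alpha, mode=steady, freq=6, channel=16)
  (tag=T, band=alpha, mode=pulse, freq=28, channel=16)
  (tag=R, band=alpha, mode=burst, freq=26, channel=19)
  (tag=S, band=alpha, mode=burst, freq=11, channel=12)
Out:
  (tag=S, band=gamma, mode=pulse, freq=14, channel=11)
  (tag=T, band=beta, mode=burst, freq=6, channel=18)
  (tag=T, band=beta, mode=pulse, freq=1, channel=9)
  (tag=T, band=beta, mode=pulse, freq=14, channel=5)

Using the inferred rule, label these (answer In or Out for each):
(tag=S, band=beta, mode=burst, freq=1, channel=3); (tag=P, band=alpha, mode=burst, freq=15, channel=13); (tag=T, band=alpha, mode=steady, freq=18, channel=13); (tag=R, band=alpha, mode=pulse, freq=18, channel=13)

Out, In, In, In

A rule that fits every label: band is alpha — true of each 'In' example, false of each 'Out' one.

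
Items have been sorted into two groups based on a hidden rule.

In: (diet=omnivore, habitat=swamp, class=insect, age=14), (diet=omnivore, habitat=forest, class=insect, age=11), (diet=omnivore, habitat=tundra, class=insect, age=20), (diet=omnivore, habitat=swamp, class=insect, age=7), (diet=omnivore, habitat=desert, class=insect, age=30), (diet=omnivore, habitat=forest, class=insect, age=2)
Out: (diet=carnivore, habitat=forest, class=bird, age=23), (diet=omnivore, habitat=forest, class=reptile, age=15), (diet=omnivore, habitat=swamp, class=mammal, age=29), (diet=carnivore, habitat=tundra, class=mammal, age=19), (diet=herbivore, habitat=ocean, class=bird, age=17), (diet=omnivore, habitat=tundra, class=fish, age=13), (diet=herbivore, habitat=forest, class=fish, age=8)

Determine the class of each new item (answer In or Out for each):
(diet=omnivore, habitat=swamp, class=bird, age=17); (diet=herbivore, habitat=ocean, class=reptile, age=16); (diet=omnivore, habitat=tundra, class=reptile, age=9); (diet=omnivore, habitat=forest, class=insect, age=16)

Out, Out, Out, In

The common property of the 'In' items is: class is insect. No 'Out' item has it.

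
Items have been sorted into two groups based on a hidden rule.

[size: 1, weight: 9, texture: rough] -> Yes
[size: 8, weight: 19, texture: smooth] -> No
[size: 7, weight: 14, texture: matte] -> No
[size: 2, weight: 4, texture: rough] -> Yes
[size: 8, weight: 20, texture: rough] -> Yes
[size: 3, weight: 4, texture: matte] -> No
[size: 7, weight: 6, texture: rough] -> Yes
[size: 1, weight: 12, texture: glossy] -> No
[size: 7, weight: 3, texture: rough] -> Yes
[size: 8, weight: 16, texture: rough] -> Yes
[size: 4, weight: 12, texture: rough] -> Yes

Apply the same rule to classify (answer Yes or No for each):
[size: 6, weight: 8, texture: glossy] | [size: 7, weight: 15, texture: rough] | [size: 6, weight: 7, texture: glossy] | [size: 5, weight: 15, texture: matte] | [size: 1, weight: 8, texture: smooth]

No, Yes, No, No, No

Every 'Yes' example satisfies: texture is rough. None of the 'No' examples do.
[size: 6, weight: 8, texture: glossy] — texture is glossy, hence No.
[size: 7, weight: 15, texture: rough] — texture is rough, hence Yes.
[size: 6, weight: 7, texture: glossy] — texture is glossy, hence No.
[size: 5, weight: 15, texture: matte] — texture is matte, hence No.
[size: 1, weight: 8, texture: smooth] — texture is smooth, hence No.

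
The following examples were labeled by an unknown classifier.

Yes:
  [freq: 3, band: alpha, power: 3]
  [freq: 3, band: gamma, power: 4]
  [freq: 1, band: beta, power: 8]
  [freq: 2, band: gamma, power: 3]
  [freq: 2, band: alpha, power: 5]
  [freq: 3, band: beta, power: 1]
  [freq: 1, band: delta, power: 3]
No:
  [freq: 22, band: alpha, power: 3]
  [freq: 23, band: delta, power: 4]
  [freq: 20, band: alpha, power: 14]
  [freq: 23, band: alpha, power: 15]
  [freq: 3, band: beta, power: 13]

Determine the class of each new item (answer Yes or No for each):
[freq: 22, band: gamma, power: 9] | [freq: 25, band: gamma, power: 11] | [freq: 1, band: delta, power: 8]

No, No, Yes

'Yes' ⟺ power ≤ 8 AND freq ≤ 3.
[freq: 22, band: gamma, power: 9]: power = 9, freq = 22 — fails the rule, so No. [freq: 25, band: gamma, power: 11]: power = 11, freq = 25 — fails the rule, so No. [freq: 1, band: delta, power: 8]: power = 8, freq = 1 — fits, so Yes.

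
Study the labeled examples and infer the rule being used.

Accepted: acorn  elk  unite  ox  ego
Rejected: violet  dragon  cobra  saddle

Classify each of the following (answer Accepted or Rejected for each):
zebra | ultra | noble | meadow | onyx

Rejected, Accepted, Rejected, Rejected, Accepted

All 'Accepted' examples share one property — starts with a vowel — and every 'Rejected' example lacks it.
Rejected: zebra, since starts with 'z'.
Accepted: ultra, since starts with 'u'.
Rejected: noble, since starts with 'n'.
Rejected: meadow, since starts with 'm'.
Accepted: onyx, since starts with 'o'.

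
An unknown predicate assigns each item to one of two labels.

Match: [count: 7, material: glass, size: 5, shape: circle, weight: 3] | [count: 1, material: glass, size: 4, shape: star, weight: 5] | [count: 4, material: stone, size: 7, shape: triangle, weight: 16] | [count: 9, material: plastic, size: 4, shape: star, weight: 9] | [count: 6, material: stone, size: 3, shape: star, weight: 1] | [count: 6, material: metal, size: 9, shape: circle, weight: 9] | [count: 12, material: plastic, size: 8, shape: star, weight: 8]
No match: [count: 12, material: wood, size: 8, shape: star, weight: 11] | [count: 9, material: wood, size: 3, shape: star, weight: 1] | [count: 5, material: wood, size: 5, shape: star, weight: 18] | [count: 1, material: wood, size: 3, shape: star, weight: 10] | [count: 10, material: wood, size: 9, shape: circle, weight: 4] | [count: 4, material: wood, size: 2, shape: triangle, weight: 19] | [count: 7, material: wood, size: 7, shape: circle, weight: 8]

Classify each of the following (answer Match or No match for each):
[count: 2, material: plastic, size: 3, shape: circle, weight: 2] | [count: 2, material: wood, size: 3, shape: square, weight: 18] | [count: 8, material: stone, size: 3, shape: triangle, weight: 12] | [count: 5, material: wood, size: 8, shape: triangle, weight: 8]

Match, No match, Match, No match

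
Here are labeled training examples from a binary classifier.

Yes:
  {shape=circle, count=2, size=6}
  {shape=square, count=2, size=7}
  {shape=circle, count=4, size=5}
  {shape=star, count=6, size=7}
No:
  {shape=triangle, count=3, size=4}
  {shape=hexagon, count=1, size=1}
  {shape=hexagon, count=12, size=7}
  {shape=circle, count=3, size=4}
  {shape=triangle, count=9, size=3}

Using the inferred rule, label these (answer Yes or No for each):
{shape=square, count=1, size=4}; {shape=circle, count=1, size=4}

No, No

The classifier is using: size ≥ 5 AND count ≤ 6.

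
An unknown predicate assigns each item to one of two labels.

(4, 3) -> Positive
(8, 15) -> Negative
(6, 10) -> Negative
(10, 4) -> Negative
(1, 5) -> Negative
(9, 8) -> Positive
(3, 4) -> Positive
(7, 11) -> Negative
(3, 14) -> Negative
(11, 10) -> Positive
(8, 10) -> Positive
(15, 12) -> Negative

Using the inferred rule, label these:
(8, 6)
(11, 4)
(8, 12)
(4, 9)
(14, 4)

Positive, Negative, Negative, Negative, Negative

One predicate separates the groups cleanly: |first − second| ≤ 2.
(8, 6): |8−6| = 2 — fits, so Positive.
(11, 4): |11−4| = 7 — does not satisfy this, so Negative.
(8, 12): |8−12| = 4 — does not satisfy this, so Negative.
(4, 9): |4−9| = 5 — does not satisfy this, so Negative.
(14, 4): |14−4| = 10 — does not satisfy this, so Negative.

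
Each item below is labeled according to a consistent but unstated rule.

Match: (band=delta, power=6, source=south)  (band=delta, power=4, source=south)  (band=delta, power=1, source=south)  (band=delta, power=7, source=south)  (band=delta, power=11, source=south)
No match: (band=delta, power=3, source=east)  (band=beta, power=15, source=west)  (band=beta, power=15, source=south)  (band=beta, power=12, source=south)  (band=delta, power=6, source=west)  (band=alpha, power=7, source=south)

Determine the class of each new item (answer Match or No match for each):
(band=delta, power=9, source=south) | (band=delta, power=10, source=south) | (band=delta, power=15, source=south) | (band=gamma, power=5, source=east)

Match, Match, Match, No match

The distinguishing property — band is delta AND source is south — holds for all the 'Match' cases and none of the 'No match' cases.
(band=delta, power=9, source=south): band is delta, source is south, matches → Match.
(band=delta, power=10, source=south): band is delta, source is south, matches → Match.
(band=delta, power=15, source=south): band is delta, source is south, matches → Match.
(band=gamma, power=5, source=east): band is gamma, source is east, doesn't match → No match.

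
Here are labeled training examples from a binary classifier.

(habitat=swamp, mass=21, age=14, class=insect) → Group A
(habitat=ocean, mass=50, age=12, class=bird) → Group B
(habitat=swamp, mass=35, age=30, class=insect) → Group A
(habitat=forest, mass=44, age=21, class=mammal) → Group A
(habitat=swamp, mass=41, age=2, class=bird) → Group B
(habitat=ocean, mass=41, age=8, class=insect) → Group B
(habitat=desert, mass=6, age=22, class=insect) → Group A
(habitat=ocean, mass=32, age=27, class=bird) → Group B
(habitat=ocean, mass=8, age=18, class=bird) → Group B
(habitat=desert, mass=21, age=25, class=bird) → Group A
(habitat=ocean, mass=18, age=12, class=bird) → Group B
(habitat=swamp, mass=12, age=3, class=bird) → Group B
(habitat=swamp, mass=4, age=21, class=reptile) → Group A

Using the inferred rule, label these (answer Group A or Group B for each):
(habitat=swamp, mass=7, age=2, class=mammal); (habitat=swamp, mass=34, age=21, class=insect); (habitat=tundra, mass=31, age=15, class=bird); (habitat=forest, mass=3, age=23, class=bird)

The common property of the 'Group A' items is: habitat is not ocean AND age ≥ 8. No 'Group B' item has it.

Group B, Group A, Group A, Group A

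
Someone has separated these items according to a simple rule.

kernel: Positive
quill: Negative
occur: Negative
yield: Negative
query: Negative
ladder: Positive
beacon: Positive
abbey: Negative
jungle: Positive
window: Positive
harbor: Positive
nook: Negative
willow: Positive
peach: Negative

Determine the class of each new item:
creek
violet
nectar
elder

Negative, Positive, Positive, Negative

The simplest hypothesis consistent with all the labels is: length 6.
creek: Negative (length 5). violet: Positive (length 6). nectar: Positive (length 6). elder: Negative (length 5).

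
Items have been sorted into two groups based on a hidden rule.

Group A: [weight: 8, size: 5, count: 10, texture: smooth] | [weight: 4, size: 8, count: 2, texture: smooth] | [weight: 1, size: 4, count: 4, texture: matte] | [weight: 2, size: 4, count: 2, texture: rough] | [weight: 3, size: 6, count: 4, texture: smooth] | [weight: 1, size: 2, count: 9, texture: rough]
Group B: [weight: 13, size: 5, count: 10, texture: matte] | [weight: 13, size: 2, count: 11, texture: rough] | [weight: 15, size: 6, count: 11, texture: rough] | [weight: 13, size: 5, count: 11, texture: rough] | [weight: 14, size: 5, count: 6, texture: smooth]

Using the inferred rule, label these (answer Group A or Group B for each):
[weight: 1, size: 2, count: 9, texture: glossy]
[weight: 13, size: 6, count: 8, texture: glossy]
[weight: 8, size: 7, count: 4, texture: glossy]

The pattern is that an item is 'Group A' exactly when: weight ≤ 8.
[weight: 1, size: 2, count: 9, texture: glossy] → weight = 1 → Group A.
[weight: 13, size: 6, count: 8, texture: glossy] → weight = 13 → Group B.
[weight: 8, size: 7, count: 4, texture: glossy] → weight = 8 → Group A.

Group A, Group B, Group A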